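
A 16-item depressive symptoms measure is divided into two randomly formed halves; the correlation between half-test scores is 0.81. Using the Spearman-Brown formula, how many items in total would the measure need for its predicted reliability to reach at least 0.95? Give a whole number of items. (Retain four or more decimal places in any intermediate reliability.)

36

Corrected full-test reliability: r_full = 2 × 0.81 / (1 + 0.81) ≈ 0.8950
n = r_tgt(1 − r_full) / [r_full(1 − r_tgt)] = 0.95 × 0.1050 / (0.8950 × 0.05) ≈ 2.2291
Required items = 2.2291 × 16 = 35.67, so 36 items.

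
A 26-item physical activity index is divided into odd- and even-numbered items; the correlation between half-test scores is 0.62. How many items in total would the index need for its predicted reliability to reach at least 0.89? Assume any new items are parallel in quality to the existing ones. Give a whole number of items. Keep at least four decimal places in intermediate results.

Corrected full-test reliability: r_full = 2 × 0.62 / (1 + 0.62) ≈ 0.7654
Solve Spearman-Brown for n: n = 0.89(1 − 0.7654) / [0.7654(1 − 0.89)] = 2.4799
Required items = 2.4799 × 26 = 64.48, so 65 items.

65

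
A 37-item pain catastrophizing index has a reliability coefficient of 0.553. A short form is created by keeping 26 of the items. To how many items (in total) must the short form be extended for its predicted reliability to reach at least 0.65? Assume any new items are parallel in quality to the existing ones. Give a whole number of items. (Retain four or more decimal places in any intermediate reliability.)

56

Short-form reliability: n = 26/37 = 0.7027; r_26 = n·r/(1+(n−1)r) ≈ 0.4651
Then solve for n' with r_old = 0.4651, r_target = 0.65: n' = 0.65(1 − 0.4651)/[0.4651(1 − 0.65)] = 2.1359
Total items = 2.1359 × 26 = 55.53, rounded up to 56.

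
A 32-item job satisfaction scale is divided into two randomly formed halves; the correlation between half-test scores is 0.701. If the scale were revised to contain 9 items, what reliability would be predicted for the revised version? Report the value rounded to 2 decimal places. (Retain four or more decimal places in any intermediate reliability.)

Full-test reliability from the split-half r: r_full = 2(0.701)/(1 + 0.701) = 0.8242
Length factor from 32 to 9 items: n = 9/32 = 0.2812
r_new = n·r_full / (1 + (n − 1)·r_full) = 0.2318 / 0.4076 ≈ 0.5687

0.57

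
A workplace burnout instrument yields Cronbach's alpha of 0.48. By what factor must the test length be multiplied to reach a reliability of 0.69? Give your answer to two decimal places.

Invert Spearman-Brown to solve for n:
n = r_target (1 − r_old) / [ r_old (1 − r_target) ]
n = 0.69 × (1 − 0.48) / [ 0.48 × (1 − 0.69) ]
  = 0.3588 / 0.1488 = 2.4113

2.41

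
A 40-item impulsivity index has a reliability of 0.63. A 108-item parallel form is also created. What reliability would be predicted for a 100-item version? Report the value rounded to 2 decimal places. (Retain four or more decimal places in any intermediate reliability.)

Only the ratio of lengths matters: n = 100/40 = 2.5000
r_{100} = n·r / (1 + (n − 1)·r) = 1.5750 / 1.9450 ≈ 0.8098

0.81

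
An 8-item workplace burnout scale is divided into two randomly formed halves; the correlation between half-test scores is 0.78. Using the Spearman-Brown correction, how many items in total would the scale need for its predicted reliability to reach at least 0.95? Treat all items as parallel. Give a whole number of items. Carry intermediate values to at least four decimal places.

Corrected full-test reliability: r_full = 2 × 0.78 / (1 + 0.78) ≈ 0.8764
n = r_tgt(1 − r_full) / [r_full(1 − r_tgt)] = 0.95 × 0.1236 / (0.8764 × 0.05) ≈ 2.6796
Items = 2.6796 × 8 ≈ 21.44 → 22

22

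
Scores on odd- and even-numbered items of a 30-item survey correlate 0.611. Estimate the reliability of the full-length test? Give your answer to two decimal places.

0.76

Each half is half the length of the full test, so the full test is n = 2 times a half.
r_full = 2r_hh / (1 + r_hh) = 2 × 0.611 / (1 + 0.611)
       = 1.2220 / 1.6110 = 0.7585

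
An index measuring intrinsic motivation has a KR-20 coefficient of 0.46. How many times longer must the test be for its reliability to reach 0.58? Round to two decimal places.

1.62

n = [0.58 × 0.54] / [0.46 × 0.42]
  = 0.3132 / 0.1932 = 1.6211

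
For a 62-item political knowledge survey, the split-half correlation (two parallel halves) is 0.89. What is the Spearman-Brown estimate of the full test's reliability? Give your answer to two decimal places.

Apply the Spearman-Brown correction with n = 2:
r_full = 2r_hh / (1 + r_hh) = 2 × 0.89 / (1 + 0.89)
r_full = 1.7800 / 1.8900 ≈ 0.9418

0.94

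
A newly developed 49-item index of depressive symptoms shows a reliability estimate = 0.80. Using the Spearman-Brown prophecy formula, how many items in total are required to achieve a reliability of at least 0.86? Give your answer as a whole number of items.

76

Spearman-Brown solved for the length factor n:
n = r_target (1 − r_old) / [ r_old (1 − r_target) ]
n = [0.86 × 0.20] / [0.80 × 0.14]
  = 0.1720 / 0.1120 = 1.5357
Items needed = n × 49 = 1.5357 × 49 ≈ 75.25 → round up to 76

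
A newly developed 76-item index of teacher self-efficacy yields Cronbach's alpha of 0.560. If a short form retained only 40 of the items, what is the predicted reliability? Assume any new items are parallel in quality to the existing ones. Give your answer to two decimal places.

0.40

The new length is 40/76 = 0.5263 times the old.
By Spearman-Brown, r_new = n r / (1 + (n − 1) r).
r_new = (0.5263 × 0.560) / (1 + (0.5263 − 1) × 0.560)
     = 0.2947 / 0.7347 = 0.4011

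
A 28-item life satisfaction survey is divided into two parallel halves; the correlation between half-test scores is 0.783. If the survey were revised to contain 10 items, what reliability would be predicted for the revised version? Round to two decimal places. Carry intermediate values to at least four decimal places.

Spearman-Brown correction (n = 2): r_full = 2·0.783/(1 + 0.783) = 0.8783
Then adjust to 10 items: n = 10/28 = 0.3571
r_new = n·r_full / (1 + (n − 1)·r_full) = 0.3136 / 0.4353 ≈ 0.7204

0.72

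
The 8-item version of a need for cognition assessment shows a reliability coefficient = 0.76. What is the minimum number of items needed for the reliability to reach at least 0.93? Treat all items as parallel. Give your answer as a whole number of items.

34

Invert Spearman-Brown to solve for n:
n = r*(1 − r) / [ r (1 − r*) ]
n = [0.93 × 0.24] / [0.76 × 0.07]
  = 0.2232 / 0.0532 = 4.1955
So the test needs 4.1955 × 8 ≈ 33.56 items; rounding up, 34.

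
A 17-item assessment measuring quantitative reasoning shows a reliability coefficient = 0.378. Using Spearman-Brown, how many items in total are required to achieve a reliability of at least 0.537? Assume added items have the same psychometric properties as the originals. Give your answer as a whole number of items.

n = 0.537 × (1 − 0.378) / [ 0.378 × (1 − 0.537) ]
n = 0.334014 / 0.175014 ≈ 1.9085
1.9085 × 17 = 32.44 → 33 items

33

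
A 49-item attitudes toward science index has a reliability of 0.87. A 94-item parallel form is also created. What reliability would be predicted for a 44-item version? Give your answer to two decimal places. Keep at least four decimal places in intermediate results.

The 94-item form is not needed; work directly from the 49-item form with n = 44/49 = 0.8980.
r_{44} = n·r / (1 + (n − 1)·r) = 0.7813 / 0.9113 ≈ 0.8573

0.86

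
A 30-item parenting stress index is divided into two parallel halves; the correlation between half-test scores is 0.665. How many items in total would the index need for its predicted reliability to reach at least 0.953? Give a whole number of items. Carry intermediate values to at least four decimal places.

154

r_full = 2(0.665)/(1 + 0.665) = 0.7988
Solve Spearman-Brown for n: n = 0.953(1 − 0.7988) / [0.7988(1 − 0.953)] = 5.1072
Required items = 5.1072 × 30 = 153.22, so 154 items.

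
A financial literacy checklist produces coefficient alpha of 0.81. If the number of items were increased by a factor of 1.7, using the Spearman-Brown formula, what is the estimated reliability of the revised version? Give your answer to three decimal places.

0.879

Spearman-Brown: r_new = n·r / (1 + (n − 1)·r)
r_new = (1.7 × 0.81) / (1 + (1.7 − 1) × 0.81)
     = 1.3770 / 1.5670 = 0.8787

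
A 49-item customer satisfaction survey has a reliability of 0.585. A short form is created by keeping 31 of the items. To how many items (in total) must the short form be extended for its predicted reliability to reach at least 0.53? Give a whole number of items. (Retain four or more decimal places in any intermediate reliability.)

40

First, r for the 31-item form: n = 31/49 = 0.6327, so r_31 = 0.6327·0.585/(1 + (0.6327 − 1)·0.585) = 0.4714
Then solve for n' with r_old = 0.4714, r_target = 0.53: n' = 0.53(1 − 0.4714)/[0.4714(1 − 0.53)] = 1.2645
Total items = 1.2645 × 31 = 39.20, rounded up to 40.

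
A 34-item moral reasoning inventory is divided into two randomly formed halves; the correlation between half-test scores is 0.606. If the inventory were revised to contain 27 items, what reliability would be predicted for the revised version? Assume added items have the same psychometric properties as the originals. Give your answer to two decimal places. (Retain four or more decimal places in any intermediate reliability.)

0.71

First correct the split-half correlation to full-test reliability: r_full = 2 × 0.606 / (1 + 0.606) ≈ 0.7547
Then adjust to 27 items: n = 27/34 = 0.7941
r_new = n·r_full / (1 + (n − 1)·r_full) = 0.5993 / 0.8446 ≈ 0.7096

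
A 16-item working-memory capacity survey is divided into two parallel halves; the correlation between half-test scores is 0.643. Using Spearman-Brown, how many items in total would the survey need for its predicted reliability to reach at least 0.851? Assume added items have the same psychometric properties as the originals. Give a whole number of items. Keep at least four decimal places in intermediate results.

26

Corrected full-test reliability: r_full = 2 × 0.643 / (1 + 0.643) ≈ 0.7827
n = r_tgt(1 − r_full) / [r_full(1 − r_tgt)] = 0.851 × 0.2173 / (0.7827 × 0.149) ≈ 1.5857
Items = 1.5857 × 16 ≈ 25.37 → 26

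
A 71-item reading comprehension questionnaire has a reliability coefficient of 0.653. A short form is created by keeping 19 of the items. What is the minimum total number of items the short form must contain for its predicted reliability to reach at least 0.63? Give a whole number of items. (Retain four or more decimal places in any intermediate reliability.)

Short-form reliability: n = 19/71 = 0.2676; r_19 = n·r/(1+(n−1)r) ≈ 0.3349
Then solve for n' with r_old = 0.3349, r_target = 0.63: n' = 0.63(1 − 0.3349)/[0.3349(1 − 0.63)] = 3.3815
Total items = 3.3815 × 19 = 64.25, rounded up to 65.

65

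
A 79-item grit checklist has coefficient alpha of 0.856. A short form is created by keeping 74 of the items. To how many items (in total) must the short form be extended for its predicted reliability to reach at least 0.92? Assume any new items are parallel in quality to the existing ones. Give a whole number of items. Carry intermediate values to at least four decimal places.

153

First, r for the 74-item form: n = 74/79 = 0.9367, so r_74 = 0.9367·0.856/(1 + (0.9367 − 1)·0.856) = 0.8478
Then solve for n' with r_old = 0.8478, r_target = 0.92: n' = 0.92(1 − 0.8478)/[0.8478(1 − 0.92)] = 2.0645
Items = 2.0645 × 74 ≈ 152.77 → 153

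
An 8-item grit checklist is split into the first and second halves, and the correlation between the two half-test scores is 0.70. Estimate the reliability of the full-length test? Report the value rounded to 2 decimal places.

Each half is half the length of the full test, so the full test is n = 2 times a half.
r_full = 2r_hh / (1 + r_hh) = 2 × 0.70 / (1 + 0.70)
r_full = 1.4000 / 1.7000 ≈ 0.8235

0.82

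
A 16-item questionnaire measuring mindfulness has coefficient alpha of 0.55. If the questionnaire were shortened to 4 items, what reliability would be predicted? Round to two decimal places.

Length ratio n = 4/16 = 0.25
r_new = 0.25·0.55 / [1 + (0.25 − 1)·0.55]
r_new = 0.1375 / 0.5875 ≈ 0.2340

0.23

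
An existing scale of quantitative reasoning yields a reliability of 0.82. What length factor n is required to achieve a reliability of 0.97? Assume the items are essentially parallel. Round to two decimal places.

n = 0.97 × (1 − 0.82) / [ 0.82 × (1 − 0.97) ]
  = 0.1746 / 0.0246 = 7.0976

7.10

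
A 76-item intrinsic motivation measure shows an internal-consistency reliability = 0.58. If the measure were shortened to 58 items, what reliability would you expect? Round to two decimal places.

n = 58/76 = 0.7632
r_new = 0.7632·0.58 / [1 + (0.7632 − 1)·0.58]
r_new = 0.4427 / 0.8627 ≈ 0.5132

0.51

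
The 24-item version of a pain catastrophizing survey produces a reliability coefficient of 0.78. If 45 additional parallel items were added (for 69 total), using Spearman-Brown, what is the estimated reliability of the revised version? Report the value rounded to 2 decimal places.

The new length is 69/24 = 2.875 times the old.
Apply the Spearman-Brown prophecy formula, r' = nr / [1 + (n − 1)r]:
r_new = 2.875·0.78 / [1 + (2.875 − 1)·0.78]
     = 2.2425 / 2.4625 = 0.9107

0.91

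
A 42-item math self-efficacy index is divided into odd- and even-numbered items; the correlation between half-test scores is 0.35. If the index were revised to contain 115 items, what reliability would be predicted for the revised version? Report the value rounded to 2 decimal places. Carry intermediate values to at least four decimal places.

0.75

Full-test reliability from the split-half r: r_full = 2(0.35)/(1 + 0.35) = 0.5185
Then adjust to 115 items: n = 115/42 = 2.7381
r_new = n·r_full / (1 + (n − 1)·r_full) = 1.4197 / 1.9012 ≈ 0.7467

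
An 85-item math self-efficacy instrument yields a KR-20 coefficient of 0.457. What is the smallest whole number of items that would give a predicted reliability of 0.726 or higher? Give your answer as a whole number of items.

268

Rearranging the Spearman-Brown formula for n,
n = r*(1 − r) / [ r (1 − r*) ]
n = 0.726(1 − 0.457) / [0.457(1 − 0.726)]
  = 0.394218 / 0.125218 = 3.1483
So the test needs 3.1483 × 85 ≈ 267.61 items; rounding up, 268.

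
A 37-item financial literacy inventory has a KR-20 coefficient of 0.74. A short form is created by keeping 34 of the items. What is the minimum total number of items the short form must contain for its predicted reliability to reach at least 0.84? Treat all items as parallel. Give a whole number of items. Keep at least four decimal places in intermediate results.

69

First, r for the 34-item form: n = 34/37 = 0.9189, so r_34 = 0.9189·0.74/(1 + (0.9189 − 1)·0.74) = 0.7234
Then solve for n' with r_old = 0.7234, r_target = 0.84: n' = 0.84(1 − 0.7234)/[0.7234(1 − 0.84)] = 2.0074
Total items = 2.0074 × 34 = 68.25, rounded up to 69.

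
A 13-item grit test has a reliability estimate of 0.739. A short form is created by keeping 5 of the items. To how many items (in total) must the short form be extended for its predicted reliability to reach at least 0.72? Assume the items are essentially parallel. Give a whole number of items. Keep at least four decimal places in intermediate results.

Short-form reliability: n = 5/13 = 0.3846; r_5 = n·r/(1+(n−1)r) ≈ 0.5213
Then solve for n' with r_old = 0.5213, r_target = 0.72: n' = 0.72(1 − 0.5213)/[0.5213(1 − 0.72)] = 2.3613
Total items = 2.3613 × 5 = 11.81, rounded up to 12.

12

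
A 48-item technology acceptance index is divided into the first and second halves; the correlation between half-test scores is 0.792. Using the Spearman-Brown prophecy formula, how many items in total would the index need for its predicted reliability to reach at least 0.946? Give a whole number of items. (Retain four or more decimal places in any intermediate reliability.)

Corrected full-test reliability: r_full = 2 × 0.792 / (1 + 0.792) ≈ 0.8839
Solve Spearman-Brown for n: n = 0.946(1 − 0.8839) / [0.8839(1 − 0.946)] = 2.3011
Required items = 2.3011 × 48 = 110.45, so 111 items.

111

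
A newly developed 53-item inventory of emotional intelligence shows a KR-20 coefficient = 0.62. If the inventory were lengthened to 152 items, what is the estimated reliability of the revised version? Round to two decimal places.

0.82

Length ratio n = 152/53 = 2.8679
Spearman-Brown: r_new = n·r / (1 + (n − 1)·r)
r_new = 2.8679·0.62 / [1 + (2.8679 − 1)·0.62]
r_new = 1.7781 / 2.1581 ≈ 0.8239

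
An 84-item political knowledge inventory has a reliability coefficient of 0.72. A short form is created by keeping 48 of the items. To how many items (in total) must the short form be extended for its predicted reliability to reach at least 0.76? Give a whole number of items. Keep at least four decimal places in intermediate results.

104

Short-form reliability: n = 48/84 = 0.5714; r_48 = n·r/(1+(n−1)r) ≈ 0.5950
Length factor from the short form to reach 0.76: n' = 0.76(1 − 0.5950) / [0.5950(1 − 0.76)] ≈ 2.1555
Items = 2.1555 × 48 ≈ 103.46 → 104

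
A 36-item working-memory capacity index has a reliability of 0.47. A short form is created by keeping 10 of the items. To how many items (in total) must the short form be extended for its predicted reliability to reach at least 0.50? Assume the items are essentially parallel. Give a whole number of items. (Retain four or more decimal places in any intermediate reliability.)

Short-form reliability: n = 10/36 = 0.2778; r_10 = n·r/(1+(n−1)r) ≈ 0.1977
Then solve for n' with r_old = 0.1977, r_target = 0.50: n' = 0.50(1 − 0.1977)/[0.1977(1 − 0.50)] = 4.0582
Items = 4.0582 × 10 ≈ 40.58 → 41

41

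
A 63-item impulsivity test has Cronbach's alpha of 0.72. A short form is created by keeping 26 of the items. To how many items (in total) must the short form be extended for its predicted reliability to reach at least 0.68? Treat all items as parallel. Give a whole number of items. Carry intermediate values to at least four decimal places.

53

First, r for the 26-item form: n = 26/63 = 0.4127, so r_26 = 0.4127·0.72/(1 + (0.4127 − 1)·0.72) = 0.5149
Then solve for n' with r_old = 0.5149, r_target = 0.68: n' = 0.68(1 − 0.5149)/[0.5149(1 − 0.68)] = 2.0020
Items = 2.0020 × 26 ≈ 52.05 → 53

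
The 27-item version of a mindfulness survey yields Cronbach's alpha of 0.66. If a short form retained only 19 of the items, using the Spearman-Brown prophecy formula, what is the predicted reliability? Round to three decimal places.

0.577

n = 19/27 = 0.7037
r_new = 0.7037·0.66 / [1 + (0.7037 − 1)·0.66]
     = 0.4644 / 0.8044 = 0.5773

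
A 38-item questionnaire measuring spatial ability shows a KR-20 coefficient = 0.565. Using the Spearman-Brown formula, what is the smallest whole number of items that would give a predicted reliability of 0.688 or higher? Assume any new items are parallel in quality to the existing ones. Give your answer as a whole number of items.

n = 0.688 × (1 − 0.565) / [ 0.565 × (1 − 0.688) ]
n = 0.299280 / 0.176280 ≈ 1.6978
So the test needs 1.6978 × 38 ≈ 64.52 items; rounding up, 65.

65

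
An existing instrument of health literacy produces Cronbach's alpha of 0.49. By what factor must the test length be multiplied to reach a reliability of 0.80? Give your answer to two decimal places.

Spearman-Brown solved for the length factor n:
n = r*(1 − r) / [ r (1 − r*) ]
n = 0.80 × (1 − 0.49) / [ 0.49 × (1 − 0.80) ]
n = 0.4080 / 0.0980 ≈ 4.1633

4.16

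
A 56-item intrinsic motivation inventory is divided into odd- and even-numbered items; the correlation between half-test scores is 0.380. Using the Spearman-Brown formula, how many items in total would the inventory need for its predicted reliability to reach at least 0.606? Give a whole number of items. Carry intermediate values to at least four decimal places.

r_full = 2(0.380)/(1 + 0.380) = 0.5507
Solve Spearman-Brown for n: n = 0.606(1 − 0.5507) / [0.5507(1 − 0.606)] = 1.2549
Items = 1.2549 × 56 ≈ 70.27 → 71

71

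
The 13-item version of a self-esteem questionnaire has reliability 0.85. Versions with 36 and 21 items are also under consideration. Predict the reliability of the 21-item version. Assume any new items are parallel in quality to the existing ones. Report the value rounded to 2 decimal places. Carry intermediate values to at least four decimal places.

0.90

Only the ratio of lengths matters: n = 21/13 = 1.6154
r_{21} = n·r / (1 + (n − 1)·r) = 1.3731 / 1.5231 ≈ 0.9015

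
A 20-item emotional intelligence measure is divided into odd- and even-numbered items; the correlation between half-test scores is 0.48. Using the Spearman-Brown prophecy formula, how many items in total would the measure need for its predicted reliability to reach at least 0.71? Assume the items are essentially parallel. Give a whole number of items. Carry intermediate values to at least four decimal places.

r_full = 2(0.48)/(1 + 0.48) = 0.6486
n = r_tgt(1 − r_full) / [r_full(1 − r_tgt)] = 0.71 × 0.3514 / (0.6486 × 0.29) ≈ 1.3264
Items = 1.3264 × 20 ≈ 26.53 → 27

27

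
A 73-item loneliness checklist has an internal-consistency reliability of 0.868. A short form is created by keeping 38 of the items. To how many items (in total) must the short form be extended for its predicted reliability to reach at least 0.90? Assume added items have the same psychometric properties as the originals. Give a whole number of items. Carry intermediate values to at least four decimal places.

100

First, r for the 38-item form: n = 38/73 = 0.5205, so r_38 = 0.5205·0.868/(1 + (0.5205 − 1)·0.868) = 0.7739
Then solve for n' with r_old = 0.7739, r_target = 0.90: n' = 0.90(1 − 0.7739)/[0.7739(1 − 0.90)] = 2.6294
Items = 2.6294 × 38 ≈ 99.92 → 100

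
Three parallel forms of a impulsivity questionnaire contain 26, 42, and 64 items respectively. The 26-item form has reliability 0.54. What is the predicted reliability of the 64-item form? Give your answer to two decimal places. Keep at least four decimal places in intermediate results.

The 42-item form is not needed; work directly from the 26-item form with n = 64/26 = 2.4615.
r_{64} = n·r / (1 + (n − 1)·r) = 1.3292 / 1.7892 ≈ 0.7429

0.74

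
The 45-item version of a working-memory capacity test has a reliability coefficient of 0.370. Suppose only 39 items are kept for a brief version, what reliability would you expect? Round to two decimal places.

0.34

Length ratio n = 39/45 = 0.8667
By Spearman-Brown, r_new = n r / (1 + (n − 1) r).
r_new = 0.8667·0.370 / [1 + (0.8667 − 1)·0.370]
r_new = 0.3207 / 0.9507 ≈ 0.3373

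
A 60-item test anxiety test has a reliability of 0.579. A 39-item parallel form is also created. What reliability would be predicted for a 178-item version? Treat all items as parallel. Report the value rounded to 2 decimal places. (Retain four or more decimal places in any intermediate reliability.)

Only the ratio of lengths matters: n = 178/60 = 2.9667
r_{178} = n·r / (1 + (n − 1)·r) = 1.7177 / 2.1387 ≈ 0.8032

0.80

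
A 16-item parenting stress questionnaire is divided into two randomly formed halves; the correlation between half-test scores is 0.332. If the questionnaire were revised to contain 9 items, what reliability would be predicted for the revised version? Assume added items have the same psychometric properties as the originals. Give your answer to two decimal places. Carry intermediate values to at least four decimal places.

Spearman-Brown correction (n = 2): r_full = 2·0.332/(1 + 0.332) = 0.4985
Then adjust to 9 items: n = 9/16 = 0.5625
r_new = n·r_full / (1 + (n − 1)·r_full) = 0.2804 / 0.7819 ≈ 0.3586

0.36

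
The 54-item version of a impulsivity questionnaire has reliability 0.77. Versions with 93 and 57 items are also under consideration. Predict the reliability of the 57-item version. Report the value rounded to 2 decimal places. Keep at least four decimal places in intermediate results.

Only the ratio of lengths matters: n = 57/54 = 1.0556
r_{57} = n·r / (1 + (n − 1)·r) = 0.8128 / 1.0428 ≈ 0.7794

0.78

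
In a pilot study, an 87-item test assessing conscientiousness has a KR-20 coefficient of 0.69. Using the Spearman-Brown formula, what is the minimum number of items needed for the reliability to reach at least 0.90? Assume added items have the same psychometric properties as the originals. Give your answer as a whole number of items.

n = 0.90 × (1 − 0.69) / [ 0.69 × (1 − 0.90) ]
n = 0.2790 / 0.0690 ≈ 4.0435
So the test needs 4.0435 × 87 ≈ 351.78 items; rounding up, 352.

352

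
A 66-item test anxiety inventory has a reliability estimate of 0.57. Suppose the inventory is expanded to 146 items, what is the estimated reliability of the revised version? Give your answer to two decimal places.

0.75

The new length is 146/66 = 2.2121 times the old.
Spearman-Brown: r_new = n·r / (1 + (n − 1)·r)
r_new = (2.2121 × 0.57) / (1 + (2.2121 − 1) × 0.57)
     = 1.2609 / 1.6909 = 0.7457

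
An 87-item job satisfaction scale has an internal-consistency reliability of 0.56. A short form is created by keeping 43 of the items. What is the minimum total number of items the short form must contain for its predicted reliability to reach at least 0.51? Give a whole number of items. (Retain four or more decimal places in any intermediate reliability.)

First, r for the 43-item form: n = 43/87 = 0.4943, so r_43 = 0.4943·0.56/(1 + (0.4943 − 1)·0.56) = 0.3862
Length factor from the short form to reach 0.51: n' = 0.51(1 − 0.3862) / [0.3862(1 − 0.51)] ≈ 1.6542
Total items = 1.6542 × 43 = 71.13, rounded up to 72.

72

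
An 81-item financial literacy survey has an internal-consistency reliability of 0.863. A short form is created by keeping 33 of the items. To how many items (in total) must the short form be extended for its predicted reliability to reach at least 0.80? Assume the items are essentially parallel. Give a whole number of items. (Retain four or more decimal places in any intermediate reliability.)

52

Short-form reliability: n = 33/81 = 0.4074; r_33 = n·r/(1+(n−1)r) ≈ 0.7196
Length factor from the short form to reach 0.80: n' = 0.80(1 − 0.7196) / [0.7196(1 − 0.80)] ≈ 1.5586
Total items = 1.5586 × 33 = 51.43, rounded up to 52.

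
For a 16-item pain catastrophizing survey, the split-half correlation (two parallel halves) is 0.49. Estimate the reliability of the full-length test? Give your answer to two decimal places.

0.66

Each half is half the length of the full test, so the full test is n = 2 times a half.
r_full = 2(0.49) / (1 + 0.49)
r_full = 0.9800 / 1.4900 ≈ 0.6577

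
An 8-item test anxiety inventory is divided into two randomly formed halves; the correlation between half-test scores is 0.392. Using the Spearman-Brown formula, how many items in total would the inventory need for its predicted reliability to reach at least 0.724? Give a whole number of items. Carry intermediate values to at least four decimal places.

17

Corrected full-test reliability: r_full = 2 × 0.392 / (1 + 0.392) ≈ 0.5632
Solve Spearman-Brown for n: n = 0.724(1 − 0.5632) / [0.5632(1 − 0.724)] = 2.0345
Required items = 2.0345 × 8 = 16.28, so 17 items.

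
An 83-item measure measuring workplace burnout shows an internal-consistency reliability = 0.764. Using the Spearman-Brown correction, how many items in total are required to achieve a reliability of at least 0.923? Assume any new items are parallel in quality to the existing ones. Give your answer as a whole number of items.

308

n = [0.923 × 0.236] / [0.764 × 0.077]
n = 0.217828 / 0.058828 ≈ 3.7028
Items needed = n × 83 = 3.7028 × 83 ≈ 307.33 → round up to 308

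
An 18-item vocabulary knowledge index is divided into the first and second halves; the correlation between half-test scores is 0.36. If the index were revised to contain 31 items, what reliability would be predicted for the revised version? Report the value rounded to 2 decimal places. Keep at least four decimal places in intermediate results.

0.66

First correct the split-half correlation to full-test reliability: r_full = 2 × 0.36 / (1 + 0.36) ≈ 0.5294
Length factor from 18 to 31 items: n = 31/18 = 1.7222
r_new = n·r_full / (1 + (n − 1)·r_full) = 0.9117 / 1.3823 ≈ 0.6596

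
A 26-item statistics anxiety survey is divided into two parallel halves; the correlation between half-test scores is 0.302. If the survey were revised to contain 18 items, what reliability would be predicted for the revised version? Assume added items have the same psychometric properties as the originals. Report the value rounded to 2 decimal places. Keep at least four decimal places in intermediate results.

Full-test reliability from the split-half r: r_full = 2(0.302)/(1 + 0.302) = 0.4639
Length factor from 26 to 18 items: n = 18/26 = 0.6923
r_new = n·r_full / (1 + (n − 1)·r_full) = 0.3212 / 0.8573 ≈ 0.3747

0.37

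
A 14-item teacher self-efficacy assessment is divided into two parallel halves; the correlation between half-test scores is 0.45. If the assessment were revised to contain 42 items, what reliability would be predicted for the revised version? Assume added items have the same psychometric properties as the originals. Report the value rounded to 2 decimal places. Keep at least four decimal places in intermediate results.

0.83

First correct the split-half correlation to full-test reliability: r_full = 2 × 0.45 / (1 + 0.45) ≈ 0.6207
Then adjust to 42 items: n = 42/14 = 3.0000
r_new = n·r_full / (1 + (n − 1)·r_full) = 1.8621 / 2.2414 ≈ 0.8308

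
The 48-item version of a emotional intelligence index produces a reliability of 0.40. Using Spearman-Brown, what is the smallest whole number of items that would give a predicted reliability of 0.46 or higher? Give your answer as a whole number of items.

Invert Spearman-Brown to solve for n:
n = r*(1 − r) / [ r (1 − r*) ]
n = 0.46 × (1 − 0.40) / [ 0.40 × (1 − 0.46) ]
  = 0.2760 / 0.2160 = 1.2778
Items needed = n × 48 = 1.2778 × 48 ≈ 61.33 → round up to 62

62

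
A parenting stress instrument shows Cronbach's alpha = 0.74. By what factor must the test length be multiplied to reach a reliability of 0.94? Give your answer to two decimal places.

n = [0.94 × 0.26] / [0.74 × 0.06]
n = 0.2444 / 0.0444 ≈ 5.5045

5.50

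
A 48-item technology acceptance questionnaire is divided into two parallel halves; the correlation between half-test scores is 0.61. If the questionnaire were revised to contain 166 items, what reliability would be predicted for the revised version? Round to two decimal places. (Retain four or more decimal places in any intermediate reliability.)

0.92

First correct the split-half correlation to full-test reliability: r_full = 2 × 0.61 / (1 + 0.61) ≈ 0.7578
Then adjust to 166 items: n = 166/48 = 3.4583
r_new = n·r_full / (1 + (n − 1)·r_full) = 2.6207 / 2.8629 ≈ 0.9154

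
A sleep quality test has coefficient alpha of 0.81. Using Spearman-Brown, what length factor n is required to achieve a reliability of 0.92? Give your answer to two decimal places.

2.70

Rearranging the Spearman-Brown formula for n,
n = r_target (1 − r_old) / [ r_old (1 − r_target) ]
n = 0.92(1 − 0.81) / [0.81(1 − 0.92)]
n = 0.1748 / 0.0648 ≈ 2.6975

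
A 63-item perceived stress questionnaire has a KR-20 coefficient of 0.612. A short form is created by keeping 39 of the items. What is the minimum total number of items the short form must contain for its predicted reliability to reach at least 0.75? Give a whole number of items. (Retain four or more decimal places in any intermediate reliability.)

Short-form reliability: n = 39/63 = 0.6190; r_39 = n·r/(1+(n−1)r) ≈ 0.4940
Then solve for n' with r_old = 0.4940, r_target = 0.75: n' = 0.75(1 − 0.4940)/[0.4940(1 − 0.75)] = 3.0729
Total items = 3.0729 × 39 = 119.84, rounded up to 120.

120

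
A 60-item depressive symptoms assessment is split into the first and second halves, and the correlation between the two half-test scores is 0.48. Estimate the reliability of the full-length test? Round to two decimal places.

Apply the Spearman-Brown correction with n = 2:
r_full = 2(0.48) / (1 + 0.48)
r_full = 0.9600 / 1.4800 ≈ 0.6486

0.65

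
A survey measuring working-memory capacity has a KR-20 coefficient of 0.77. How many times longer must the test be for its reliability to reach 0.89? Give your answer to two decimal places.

2.42

Spearman-Brown solved for the length factor n:
n = r_target (1 − r_old) / [ r_old (1 − r_target) ]
n = 0.89(1 − 0.77) / [0.77(1 − 0.89)]
n = 0.2047 / 0.0847 ≈ 2.4168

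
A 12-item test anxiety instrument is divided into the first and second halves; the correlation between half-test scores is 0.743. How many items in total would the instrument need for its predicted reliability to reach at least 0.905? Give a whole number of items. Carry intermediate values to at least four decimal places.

20

Corrected full-test reliability: r_full = 2 × 0.743 / (1 + 0.743) ≈ 0.8526
Solve Spearman-Brown for n: n = 0.905(1 − 0.8526) / [0.8526(1 − 0.905)] = 1.6469
Required items = 1.6469 × 12 = 19.76, so 20 items.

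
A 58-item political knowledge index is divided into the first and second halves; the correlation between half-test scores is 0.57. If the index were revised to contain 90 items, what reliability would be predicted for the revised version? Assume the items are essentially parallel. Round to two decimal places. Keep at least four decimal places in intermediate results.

0.80

Spearman-Brown correction (n = 2): r_full = 2·0.57/(1 + 0.57) = 0.7261
Then adjust to 90 items: n = 90/58 = 1.5517
r_new = n·r_full / (1 + (n − 1)·r_full) = 1.1267 / 1.4006 ≈ 0.8044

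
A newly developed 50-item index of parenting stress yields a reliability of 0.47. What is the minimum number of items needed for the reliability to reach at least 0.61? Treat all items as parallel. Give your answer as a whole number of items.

n = [0.61 × 0.53] / [0.47 × 0.39]
  = 0.3233 / 0.1833 = 1.7638
So the test needs 1.7638 × 50 ≈ 88.19 items; rounding up, 89.

89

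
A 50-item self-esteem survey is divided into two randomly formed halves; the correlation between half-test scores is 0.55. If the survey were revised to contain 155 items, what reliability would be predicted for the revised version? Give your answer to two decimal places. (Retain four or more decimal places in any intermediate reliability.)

0.88

Spearman-Brown correction (n = 2): r_full = 2·0.55/(1 + 0.55) = 0.7097
Length factor from 50 to 155 items: n = 155/50 = 3.1000
r_new = n·r_full / (1 + (n − 1)·r_full) = 2.2001 / 2.4904 ≈ 0.8834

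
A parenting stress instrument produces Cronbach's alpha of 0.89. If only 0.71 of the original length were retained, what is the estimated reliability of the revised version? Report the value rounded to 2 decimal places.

Spearman-Brown: r_new = n·r / (1 + (n − 1)·r)
r_new = 0.71·0.89 / [1 + (0.71 − 1)·0.89]
r_new = 0.6319 / 0.7419 ≈ 0.8517

0.85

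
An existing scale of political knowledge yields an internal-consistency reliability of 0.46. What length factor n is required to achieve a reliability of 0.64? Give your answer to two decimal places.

2.09

Invert Spearman-Brown to solve for n:
n = r*(1 − r) / [ r (1 − r*) ]
n = 0.64 × (1 − 0.46) / [ 0.46 × (1 − 0.64) ]
n = 0.3456 / 0.1656 ≈ 2.0870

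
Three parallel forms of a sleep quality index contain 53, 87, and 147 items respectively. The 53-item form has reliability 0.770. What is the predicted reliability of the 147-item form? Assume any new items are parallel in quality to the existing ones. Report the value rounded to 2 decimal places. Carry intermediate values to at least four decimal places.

0.90

The 87-item form is not needed; work directly from the 53-item form with n = 147/53 = 2.7736.
r_{147} = n·r / (1 + (n − 1)·r) = 2.1357 / 2.3657 ≈ 0.9028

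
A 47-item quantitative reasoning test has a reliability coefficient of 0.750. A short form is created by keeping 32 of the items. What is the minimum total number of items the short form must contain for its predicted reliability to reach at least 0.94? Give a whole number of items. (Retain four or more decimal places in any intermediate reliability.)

First, r for the 32-item form: n = 32/47 = 0.6809, so r_32 = 0.6809·0.750/(1 + (0.6809 − 1)·0.750) = 0.6713
Length factor from the short form to reach 0.94: n' = 0.94(1 − 0.6713) / [0.6713(1 − 0.94)] ≈ 7.6711
Items = 7.6711 × 32 ≈ 245.48 → 246

246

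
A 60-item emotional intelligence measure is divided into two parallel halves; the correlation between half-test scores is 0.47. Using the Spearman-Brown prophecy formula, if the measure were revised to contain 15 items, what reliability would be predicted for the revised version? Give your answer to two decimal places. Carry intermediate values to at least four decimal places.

0.31

Spearman-Brown correction (n = 2): r_full = 2·0.47/(1 + 0.47) = 0.6395
Length factor from 60 to 15 items: n = 15/60 = 0.2500
r_new = n·r_full / (1 + (n − 1)·r_full) = 0.1599 / 0.5204 ≈ 0.3073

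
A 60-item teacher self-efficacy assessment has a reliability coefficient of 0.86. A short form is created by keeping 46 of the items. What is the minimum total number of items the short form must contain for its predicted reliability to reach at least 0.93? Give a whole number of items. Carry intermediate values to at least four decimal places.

130

Short-form reliability: n = 46/60 = 0.7667; r_46 = n·r/(1+(n−1)r) ≈ 0.8249
Then solve for n' with r_old = 0.8249, r_target = 0.93: n' = 0.93(1 − 0.8249)/[0.8249(1 − 0.93)] = 2.8201
Items = 2.8201 × 46 ≈ 129.72 → 130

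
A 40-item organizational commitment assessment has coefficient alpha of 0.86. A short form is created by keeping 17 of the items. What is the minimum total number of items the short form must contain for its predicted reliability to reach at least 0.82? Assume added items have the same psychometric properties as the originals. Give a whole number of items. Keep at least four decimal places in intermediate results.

Short-form reliability: n = 17/40 = 0.4250; r_17 = n·r/(1+(n−1)r) ≈ 0.7230
Length factor from the short form to reach 0.82: n' = 0.82(1 − 0.7230) / [0.7230(1 − 0.82)] ≈ 1.7454
Items = 1.7454 × 17 ≈ 29.67 → 30

30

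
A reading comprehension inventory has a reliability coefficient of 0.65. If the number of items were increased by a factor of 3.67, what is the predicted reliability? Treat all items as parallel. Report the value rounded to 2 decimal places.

r_new = (3.67 × 0.65) / (1 + (3.67 − 1) × 0.65)
     = 2.3855 / 2.7355 = 0.8721

0.87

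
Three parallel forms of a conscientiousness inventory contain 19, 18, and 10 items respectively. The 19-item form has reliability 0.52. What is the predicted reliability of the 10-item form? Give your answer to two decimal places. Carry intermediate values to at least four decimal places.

Only the ratio of lengths matters: n = 10/19 = 0.5263
r_{10} = n·r / (1 + (n − 1)·r) = 0.2737 / 0.7537 ≈ 0.3631

0.36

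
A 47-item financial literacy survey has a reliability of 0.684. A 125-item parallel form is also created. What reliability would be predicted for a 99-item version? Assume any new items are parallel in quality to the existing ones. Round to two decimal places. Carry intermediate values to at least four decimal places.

Only the ratio of lengths matters: n = 99/47 = 2.1064
r_{99} = n·r / (1 + (n − 1)·r) = 1.4408 / 1.7568 ≈ 0.8201

0.82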